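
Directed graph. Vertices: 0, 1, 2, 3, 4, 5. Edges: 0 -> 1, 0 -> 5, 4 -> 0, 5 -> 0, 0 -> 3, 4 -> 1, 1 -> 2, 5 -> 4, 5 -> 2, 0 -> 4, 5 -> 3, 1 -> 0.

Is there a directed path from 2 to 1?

No

2 has no outgoing edges, so nothing is reachable from it.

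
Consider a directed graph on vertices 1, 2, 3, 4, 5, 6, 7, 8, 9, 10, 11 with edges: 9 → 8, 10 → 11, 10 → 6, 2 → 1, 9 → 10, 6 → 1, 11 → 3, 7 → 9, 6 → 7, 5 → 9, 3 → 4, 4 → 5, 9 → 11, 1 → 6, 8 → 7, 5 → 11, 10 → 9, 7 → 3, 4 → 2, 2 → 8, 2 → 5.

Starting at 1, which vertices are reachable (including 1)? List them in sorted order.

Start at 1.
Its neighbours: 6.
Then their neighbours: 7.
Then next layer: 3, 9.
Then next layer: 4, 8, 10, 11.
Then next layer: 2, 5.
Every vertex is now reached.

1, 2, 3, 4, 5, 6, 7, 8, 9, 10, 11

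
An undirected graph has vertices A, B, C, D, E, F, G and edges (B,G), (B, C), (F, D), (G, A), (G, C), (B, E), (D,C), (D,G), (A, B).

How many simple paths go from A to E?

4

A–B–E
A–G–B–E
A–G–C–B–E
A–G–D–C–B–E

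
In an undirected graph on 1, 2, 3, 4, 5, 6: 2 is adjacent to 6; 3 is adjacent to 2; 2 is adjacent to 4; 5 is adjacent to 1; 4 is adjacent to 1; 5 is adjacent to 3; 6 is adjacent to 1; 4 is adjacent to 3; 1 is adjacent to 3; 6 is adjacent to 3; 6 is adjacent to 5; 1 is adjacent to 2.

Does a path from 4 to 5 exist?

Yes

Explore from 4.
Distance 1: reach 1, 2, 3.
Distance 2: reach 5, 6.
Found 5.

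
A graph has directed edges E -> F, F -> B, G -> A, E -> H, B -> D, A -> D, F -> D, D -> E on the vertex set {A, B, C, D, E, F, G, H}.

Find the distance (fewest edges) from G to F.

4

Distance 0: G.
Distance 1: A.
Distance 2: D.
Distance 3: E.
Distance 4: F, H — contains F.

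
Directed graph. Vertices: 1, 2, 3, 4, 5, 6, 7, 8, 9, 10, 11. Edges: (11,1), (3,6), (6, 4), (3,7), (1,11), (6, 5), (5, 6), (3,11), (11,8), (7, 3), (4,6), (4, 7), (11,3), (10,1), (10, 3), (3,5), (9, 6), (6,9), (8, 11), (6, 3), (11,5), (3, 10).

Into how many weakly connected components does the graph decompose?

From 1: component {1, 3, 4, 5, 6, 7, 8, 9, 10, 11}.
From 2: component {2}.
That's 2 components.

2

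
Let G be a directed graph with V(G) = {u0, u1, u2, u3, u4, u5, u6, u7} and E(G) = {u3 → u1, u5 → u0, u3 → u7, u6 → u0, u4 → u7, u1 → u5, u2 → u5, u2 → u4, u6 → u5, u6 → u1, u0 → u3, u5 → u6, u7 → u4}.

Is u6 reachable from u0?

Yes

Explore from u0.
Distance 1: reach u3.
Distance 2: reach u1, u7.
Distance 3: reach u4, u5.
Distance 4: reach u6.
Found u6.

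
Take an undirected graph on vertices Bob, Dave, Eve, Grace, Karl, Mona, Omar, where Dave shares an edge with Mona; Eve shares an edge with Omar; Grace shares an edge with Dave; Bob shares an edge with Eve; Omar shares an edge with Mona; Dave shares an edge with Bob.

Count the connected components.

From Bob: component {Bob, Dave, Eve, Grace, Mona, Omar}.
From Karl: component {Karl}.
That's 2 components.

2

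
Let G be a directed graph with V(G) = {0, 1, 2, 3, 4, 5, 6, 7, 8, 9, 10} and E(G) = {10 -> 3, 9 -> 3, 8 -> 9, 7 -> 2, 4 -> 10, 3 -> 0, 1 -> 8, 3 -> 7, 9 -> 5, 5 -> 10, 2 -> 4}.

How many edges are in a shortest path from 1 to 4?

Distance 0: 1.
Distance 1: 8.
Distance 2: 9.
Distance 3: 3, 5.
Distance 4: 0, 7, 10.
Distance 5: 2.
Distance 6: 4 — contains 4.

6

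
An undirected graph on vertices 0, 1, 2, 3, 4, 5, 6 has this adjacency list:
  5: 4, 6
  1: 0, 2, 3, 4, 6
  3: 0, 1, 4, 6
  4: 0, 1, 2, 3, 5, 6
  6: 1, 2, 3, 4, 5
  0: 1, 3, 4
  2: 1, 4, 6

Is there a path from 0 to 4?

Explore from 0.
Distance 1: reach 1, 3, 4.
Found 4.

Yes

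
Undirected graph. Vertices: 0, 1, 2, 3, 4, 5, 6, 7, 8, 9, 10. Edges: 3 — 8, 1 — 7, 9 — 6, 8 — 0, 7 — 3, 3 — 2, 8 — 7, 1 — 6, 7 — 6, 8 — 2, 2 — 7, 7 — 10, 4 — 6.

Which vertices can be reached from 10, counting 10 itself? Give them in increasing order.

0, 1, 2, 3, 4, 6, 7, 8, 9, 10

Start at 10.
Its neighbours: 7.
Then their neighbours: 1, 2, 3, 6, 8.
Then next layer: 0, 4, 9.
Nothing further is reachable.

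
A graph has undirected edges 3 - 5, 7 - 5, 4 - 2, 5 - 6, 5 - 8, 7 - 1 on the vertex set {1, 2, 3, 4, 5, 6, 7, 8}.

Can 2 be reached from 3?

No

Explore from 3.
Distance 1: reach 5.
Distance 2: reach 6, 7, 8.
Distance 3: reach 1.
The search is exhausted without reaching 2; it lies in a different component.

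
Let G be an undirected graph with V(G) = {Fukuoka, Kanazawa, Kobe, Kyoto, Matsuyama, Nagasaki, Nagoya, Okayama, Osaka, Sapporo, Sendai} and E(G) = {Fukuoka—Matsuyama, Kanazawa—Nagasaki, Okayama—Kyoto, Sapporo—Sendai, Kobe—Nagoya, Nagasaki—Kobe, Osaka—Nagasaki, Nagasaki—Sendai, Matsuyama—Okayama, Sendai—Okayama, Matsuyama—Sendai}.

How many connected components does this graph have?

From Fukuoka: component {Fukuoka, Kanazawa, Kobe, Kyoto, Matsuyama, Nagasaki, Nagoya, Okayama, Osaka, Sapporo, Sendai}.
That's 1 component.

1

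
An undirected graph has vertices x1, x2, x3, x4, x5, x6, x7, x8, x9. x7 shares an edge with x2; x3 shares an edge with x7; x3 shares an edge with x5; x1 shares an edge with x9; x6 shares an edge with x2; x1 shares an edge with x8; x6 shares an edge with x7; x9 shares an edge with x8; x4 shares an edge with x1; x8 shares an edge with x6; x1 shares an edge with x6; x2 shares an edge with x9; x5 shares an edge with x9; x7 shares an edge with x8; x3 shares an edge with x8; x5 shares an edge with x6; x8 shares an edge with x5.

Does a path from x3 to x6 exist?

Explore from x3.
Distance 1: reach x5, x7, x8.
Distance 2: reach x1, x2, x6, x9.
Found x6.

Yes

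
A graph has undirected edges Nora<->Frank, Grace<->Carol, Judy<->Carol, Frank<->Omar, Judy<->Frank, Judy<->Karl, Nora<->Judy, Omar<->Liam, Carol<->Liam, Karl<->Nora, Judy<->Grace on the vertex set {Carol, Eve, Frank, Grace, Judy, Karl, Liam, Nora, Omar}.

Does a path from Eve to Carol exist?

Eve has no edges, so nothing is reachable from it.

No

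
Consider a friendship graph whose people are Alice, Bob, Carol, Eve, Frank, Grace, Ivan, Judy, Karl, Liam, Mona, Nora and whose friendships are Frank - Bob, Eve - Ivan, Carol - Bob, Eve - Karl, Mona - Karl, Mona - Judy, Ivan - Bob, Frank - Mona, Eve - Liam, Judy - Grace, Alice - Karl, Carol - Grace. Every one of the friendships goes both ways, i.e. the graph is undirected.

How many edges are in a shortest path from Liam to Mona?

3

Distance 0: Liam.
Distance 1: Eve.
Distance 2: Ivan, Karl.
Distance 3: Alice, Bob, Mona — contains Mona.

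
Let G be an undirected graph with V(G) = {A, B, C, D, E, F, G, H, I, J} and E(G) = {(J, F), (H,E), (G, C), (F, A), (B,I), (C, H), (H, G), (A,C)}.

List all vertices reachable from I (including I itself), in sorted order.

B, I

Start at I.
Its neighbours: B.
Nothing further is reachable.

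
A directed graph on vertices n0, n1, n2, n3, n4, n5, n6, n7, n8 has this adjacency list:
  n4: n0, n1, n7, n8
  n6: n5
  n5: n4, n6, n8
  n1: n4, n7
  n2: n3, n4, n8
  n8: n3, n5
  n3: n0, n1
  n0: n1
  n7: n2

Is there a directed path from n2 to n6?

Yes

Explore from n2.
Distance 1: reach n3, n4, n8.
Distance 2: reach n0, n1, n5, n7.
Distance 3: reach n6.
Found n6.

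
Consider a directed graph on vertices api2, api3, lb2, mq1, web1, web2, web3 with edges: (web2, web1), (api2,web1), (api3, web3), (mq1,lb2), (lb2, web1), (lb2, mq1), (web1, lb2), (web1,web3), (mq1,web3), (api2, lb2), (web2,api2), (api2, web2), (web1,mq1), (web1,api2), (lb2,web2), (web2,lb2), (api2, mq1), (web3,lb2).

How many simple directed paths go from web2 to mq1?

web2→api2→lb2→mq1
web2→api2→lb2→web1→mq1
web2→api2→mq1
web2→api2→web1→lb2→mq1
web2→api2→web1→mq1
web2→api2→web1→web3→lb2→mq1
web2→lb2→mq1
web2→lb2→web1→api2→mq1
web2→lb2→web1→mq1
web2→web1→api2→lb2→mq1
web2→web1→api2→mq1
web2→web1→lb2→mq1
web2→web1→mq1
web2→web1→web3→lb2→mq1

14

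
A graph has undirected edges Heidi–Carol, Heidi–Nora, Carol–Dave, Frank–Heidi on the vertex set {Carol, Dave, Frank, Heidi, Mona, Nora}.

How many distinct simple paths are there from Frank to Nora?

Frank–Heidi–Nora

1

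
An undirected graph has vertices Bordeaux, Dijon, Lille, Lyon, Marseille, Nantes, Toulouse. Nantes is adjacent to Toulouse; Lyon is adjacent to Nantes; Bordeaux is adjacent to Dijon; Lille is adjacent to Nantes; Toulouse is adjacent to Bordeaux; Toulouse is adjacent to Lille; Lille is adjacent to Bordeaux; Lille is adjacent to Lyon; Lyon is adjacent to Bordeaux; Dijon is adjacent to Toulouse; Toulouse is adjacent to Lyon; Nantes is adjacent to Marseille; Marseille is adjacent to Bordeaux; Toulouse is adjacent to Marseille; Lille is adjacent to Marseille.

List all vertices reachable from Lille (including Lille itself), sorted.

Bordeaux, Dijon, Lille, Lyon, Marseille, Nantes, Toulouse

Start at Lille.
Its neighbours: Bordeaux, Lyon, Marseille, Nantes, Toulouse.
Then their neighbours: Dijon.
Every vertex is now reached.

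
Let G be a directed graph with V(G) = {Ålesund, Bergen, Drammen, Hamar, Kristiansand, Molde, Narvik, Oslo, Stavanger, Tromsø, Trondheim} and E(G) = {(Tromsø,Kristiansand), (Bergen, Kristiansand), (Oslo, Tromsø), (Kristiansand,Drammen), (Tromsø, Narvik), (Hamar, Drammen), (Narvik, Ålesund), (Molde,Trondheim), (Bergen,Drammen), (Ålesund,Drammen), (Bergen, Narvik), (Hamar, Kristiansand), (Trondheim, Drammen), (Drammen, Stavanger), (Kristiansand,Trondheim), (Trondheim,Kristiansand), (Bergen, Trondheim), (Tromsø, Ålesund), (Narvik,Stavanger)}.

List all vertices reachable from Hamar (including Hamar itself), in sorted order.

Drammen, Hamar, Kristiansand, Stavanger, Trondheim

Start at Hamar.
Its neighbours: Drammen, Kristiansand.
Then their neighbours: Stavanger, Trondheim.
Nothing further is reachable.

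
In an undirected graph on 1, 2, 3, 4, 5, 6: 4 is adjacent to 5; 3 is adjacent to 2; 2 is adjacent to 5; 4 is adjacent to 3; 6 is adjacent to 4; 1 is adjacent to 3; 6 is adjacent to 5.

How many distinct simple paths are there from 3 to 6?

4

3–2–5–4–6
3–2–5–6
3–4–5–6
3–4–6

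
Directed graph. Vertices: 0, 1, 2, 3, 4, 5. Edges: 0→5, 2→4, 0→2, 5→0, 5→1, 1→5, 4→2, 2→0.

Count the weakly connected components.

2

From 0: component {0, 1, 2, 4, 5}.
From 3: component {3}.
That's 2 components.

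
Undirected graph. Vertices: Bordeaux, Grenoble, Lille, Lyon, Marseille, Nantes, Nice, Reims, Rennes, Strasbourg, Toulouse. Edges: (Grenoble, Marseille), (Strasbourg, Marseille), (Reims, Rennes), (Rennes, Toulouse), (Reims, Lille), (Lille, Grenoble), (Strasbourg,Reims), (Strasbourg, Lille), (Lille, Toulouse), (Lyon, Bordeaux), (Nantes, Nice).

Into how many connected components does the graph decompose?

From Bordeaux: component {Bordeaux, Lyon}.
From Grenoble: component {Grenoble, Lille, Marseille, Reims, Rennes, Strasbourg, Toulouse}.
From Nantes: component {Nantes, Nice}.
That's 3 components.

3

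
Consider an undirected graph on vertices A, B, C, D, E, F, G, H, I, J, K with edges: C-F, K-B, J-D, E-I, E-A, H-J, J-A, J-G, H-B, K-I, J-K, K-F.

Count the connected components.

1

From A: component {A, B, C, D, E, F, G, H, I, J, K}.
That's 1 component.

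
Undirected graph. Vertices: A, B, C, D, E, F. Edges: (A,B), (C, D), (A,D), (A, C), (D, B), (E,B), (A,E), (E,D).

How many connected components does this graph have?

From A: component {A, B, C, D, E}.
From F: component {F}.
That's 2 components.

2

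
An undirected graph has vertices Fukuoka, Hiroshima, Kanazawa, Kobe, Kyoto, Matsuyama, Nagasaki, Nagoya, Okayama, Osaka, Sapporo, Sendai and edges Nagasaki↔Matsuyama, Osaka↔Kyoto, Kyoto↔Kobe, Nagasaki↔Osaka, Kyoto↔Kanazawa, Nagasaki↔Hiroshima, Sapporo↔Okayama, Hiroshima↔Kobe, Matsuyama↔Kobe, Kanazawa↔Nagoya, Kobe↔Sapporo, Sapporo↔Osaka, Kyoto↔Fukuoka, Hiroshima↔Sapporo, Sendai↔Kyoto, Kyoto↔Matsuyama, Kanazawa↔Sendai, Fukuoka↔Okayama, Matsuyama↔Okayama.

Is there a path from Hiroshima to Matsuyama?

Yes

Explore from Hiroshima.
Distance 1: reach Kobe, Nagasaki, Sapporo.
Distance 2: reach Kyoto, Matsuyama, Okayama, Osaka.
Found Matsuyama.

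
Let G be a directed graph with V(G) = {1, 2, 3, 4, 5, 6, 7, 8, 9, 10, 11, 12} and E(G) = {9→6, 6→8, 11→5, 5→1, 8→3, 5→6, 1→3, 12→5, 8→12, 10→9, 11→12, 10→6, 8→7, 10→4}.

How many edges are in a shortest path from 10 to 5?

Distance 0: 10.
Distance 1: 4, 6, 9.
Distance 2: 8.
Distance 3: 3, 7, 12.
Distance 4: 5 — contains 5.

4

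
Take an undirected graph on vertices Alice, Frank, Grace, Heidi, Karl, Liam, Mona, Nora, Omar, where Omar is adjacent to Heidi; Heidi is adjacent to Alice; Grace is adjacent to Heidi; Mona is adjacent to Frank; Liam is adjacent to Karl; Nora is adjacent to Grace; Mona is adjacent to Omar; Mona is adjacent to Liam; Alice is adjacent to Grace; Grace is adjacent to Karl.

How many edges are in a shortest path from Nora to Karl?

2

Distance 0: Nora.
Distance 1: Grace.
Distance 2: Alice, Heidi, Karl — contains Karl.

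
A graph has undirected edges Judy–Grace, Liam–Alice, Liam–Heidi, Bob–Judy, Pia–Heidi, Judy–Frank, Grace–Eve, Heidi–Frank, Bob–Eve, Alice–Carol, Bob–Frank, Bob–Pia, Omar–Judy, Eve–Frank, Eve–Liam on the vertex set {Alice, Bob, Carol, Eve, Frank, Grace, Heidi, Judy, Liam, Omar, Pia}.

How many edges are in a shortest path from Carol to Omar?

6

Distance 0: Carol.
Distance 1: Alice.
Distance 2: Liam.
Distance 3: Eve, Heidi.
Distance 4: Bob, Frank, Grace, Pia.
Distance 5: Judy.
Distance 6: Omar — contains Omar.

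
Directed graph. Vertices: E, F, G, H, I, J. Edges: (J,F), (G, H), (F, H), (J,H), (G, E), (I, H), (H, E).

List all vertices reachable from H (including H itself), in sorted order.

Start at H.
Its neighbours: E.
Nothing further is reachable.

E, H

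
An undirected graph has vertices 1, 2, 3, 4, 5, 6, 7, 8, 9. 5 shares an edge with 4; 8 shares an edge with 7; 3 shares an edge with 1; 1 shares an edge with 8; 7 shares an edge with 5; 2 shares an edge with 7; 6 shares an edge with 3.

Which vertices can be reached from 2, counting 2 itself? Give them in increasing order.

1, 2, 3, 4, 5, 6, 7, 8

Start at 2.
Its neighbours: 7.
Then their neighbours: 5, 8.
Then next layer: 1, 4.
Then next layer: 3.
Then next layer: 6.
Nothing further is reachable.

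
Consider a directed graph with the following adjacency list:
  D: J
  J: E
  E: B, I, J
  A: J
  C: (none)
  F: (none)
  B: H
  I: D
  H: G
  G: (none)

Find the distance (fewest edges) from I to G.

6

Distance 0: I.
Distance 1: D.
Distance 2: J.
Distance 3: E.
Distance 4: B.
Distance 5: H.
Distance 6: G — contains G.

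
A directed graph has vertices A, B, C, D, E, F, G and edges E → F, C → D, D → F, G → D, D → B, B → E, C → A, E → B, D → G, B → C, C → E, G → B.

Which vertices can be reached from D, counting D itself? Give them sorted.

A, B, C, D, E, F, G

Start at D.
Its neighbours: B, F, G.
Then their neighbours: C, E.
Then next layer: A.
Every vertex is now reached.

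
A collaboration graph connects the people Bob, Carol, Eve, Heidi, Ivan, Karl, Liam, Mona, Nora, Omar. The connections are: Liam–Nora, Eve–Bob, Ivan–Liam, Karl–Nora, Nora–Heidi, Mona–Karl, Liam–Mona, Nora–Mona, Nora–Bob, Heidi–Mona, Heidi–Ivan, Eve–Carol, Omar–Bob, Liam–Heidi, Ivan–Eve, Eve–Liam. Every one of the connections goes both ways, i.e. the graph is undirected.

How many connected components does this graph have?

From Bob: component {Bob, Carol, Eve, Heidi, Ivan, Karl, Liam, Mona, Nora, Omar}.
That's 1 component.

1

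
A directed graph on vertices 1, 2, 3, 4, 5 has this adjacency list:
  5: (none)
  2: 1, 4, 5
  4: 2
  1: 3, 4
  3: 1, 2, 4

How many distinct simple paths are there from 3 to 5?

3→1→4→2→5
3→2→5
3→4→2→5

3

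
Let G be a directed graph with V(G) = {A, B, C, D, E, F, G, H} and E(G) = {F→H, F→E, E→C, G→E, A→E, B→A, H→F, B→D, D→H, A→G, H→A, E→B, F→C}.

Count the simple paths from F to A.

F→E→B→A
F→E→B→D→H→A
F→H→A

3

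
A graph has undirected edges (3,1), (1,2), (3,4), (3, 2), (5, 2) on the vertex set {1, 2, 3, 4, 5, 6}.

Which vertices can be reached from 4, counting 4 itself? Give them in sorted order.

Start at 4.
Its neighbours: 3.
Then their neighbours: 1, 2.
Then next layer: 5.
Nothing further is reachable.

1, 2, 3, 4, 5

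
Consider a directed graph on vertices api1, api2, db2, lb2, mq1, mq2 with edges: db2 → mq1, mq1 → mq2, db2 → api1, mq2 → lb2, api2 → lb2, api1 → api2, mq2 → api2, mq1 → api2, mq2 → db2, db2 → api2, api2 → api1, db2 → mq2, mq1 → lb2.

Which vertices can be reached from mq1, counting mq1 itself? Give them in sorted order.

Start at mq1.
Its neighbours: api2, lb2, mq2.
Then their neighbours: api1, db2.
Every vertex is now reached.

api1, api2, db2, lb2, mq1, mq2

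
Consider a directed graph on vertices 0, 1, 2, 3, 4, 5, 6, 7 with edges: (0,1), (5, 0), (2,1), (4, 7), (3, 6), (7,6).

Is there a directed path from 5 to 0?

Explore from 5.
Distance 1: reach 0.
Found 0.

Yes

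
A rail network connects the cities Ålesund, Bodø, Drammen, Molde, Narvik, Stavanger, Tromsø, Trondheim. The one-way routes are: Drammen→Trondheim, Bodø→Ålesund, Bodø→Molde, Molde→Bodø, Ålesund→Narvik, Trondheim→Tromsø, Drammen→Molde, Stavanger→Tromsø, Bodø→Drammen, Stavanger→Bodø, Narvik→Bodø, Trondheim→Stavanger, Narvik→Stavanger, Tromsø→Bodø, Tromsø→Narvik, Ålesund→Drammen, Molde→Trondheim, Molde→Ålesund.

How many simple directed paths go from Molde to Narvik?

13

Molde→Ålesund→Drammen→Trondheim→Stavanger→Tromsø→Narvik
Molde→Ålesund→Drammen→Trondheim→Tromsø→Narvik
Molde→Ålesund→Narvik
Molde→Bodø→Ålesund→Drammen→Trondheim→Stavanger→Tromsø→Narvik
Molde→Bodø→Ålesund→Drammen→Trondheim→Tromsø→Narvik
Molde→Bodø→Ålesund→Narvik
Molde→Bodø→Drammen→Trondheim→Stavanger→Tromsø→Narvik
Molde→Bodø→Drammen→Trondheim→Tromsø→Narvik
Molde→Trondheim→Stavanger→Bodø→Ålesund→Narvik
Molde→Trondheim→Stavanger→Tromsø→Bodø→Ålesund→Narvik
Molde→Trondheim→Stavanger→Tromsø→Narvik
Molde→Trondheim→Tromsø→Bodø→Ålesund→Narvik
Molde→Trondheim→Tromsø→Narvik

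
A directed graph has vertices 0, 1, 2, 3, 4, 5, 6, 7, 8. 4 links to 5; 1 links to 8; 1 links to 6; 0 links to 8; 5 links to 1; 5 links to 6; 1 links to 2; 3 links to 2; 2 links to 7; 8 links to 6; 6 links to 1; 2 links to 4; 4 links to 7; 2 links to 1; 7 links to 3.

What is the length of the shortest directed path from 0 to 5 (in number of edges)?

6

Distance 0: 0.
Distance 1: 8.
Distance 2: 6.
Distance 3: 1.
Distance 4: 2.
Distance 5: 4, 7.
Distance 6: 3, 5 — contains 5.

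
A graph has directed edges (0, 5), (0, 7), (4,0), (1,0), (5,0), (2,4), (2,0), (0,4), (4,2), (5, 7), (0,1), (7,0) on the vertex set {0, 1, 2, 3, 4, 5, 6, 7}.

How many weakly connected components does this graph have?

3

From 0: component {0, 1, 2, 4, 5, 7}.
From 3: component {3}.
From 6: component {6}.
That's 3 components.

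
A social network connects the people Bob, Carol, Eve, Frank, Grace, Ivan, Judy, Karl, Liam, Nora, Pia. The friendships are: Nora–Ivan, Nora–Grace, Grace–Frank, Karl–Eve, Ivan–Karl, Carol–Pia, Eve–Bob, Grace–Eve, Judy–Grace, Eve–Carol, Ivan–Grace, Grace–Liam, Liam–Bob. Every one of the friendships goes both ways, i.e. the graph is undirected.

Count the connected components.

From Bob: component {Bob, Carol, Eve, Frank, Grace, Ivan, Judy, Karl, Liam, Nora, Pia}.
That's 1 component.

1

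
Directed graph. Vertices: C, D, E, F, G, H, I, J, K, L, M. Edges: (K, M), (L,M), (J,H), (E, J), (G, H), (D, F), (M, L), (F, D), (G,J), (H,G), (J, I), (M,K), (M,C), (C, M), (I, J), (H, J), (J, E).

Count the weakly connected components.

3

From C: component {C, K, L, M}.
From D: component {D, F}.
From E: component {E, G, H, I, J}.
That's 3 components.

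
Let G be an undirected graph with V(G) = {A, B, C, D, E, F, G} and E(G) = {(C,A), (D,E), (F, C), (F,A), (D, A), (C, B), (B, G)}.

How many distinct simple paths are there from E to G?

E–D–A–C–B–G
E–D–A–F–C–B–G

2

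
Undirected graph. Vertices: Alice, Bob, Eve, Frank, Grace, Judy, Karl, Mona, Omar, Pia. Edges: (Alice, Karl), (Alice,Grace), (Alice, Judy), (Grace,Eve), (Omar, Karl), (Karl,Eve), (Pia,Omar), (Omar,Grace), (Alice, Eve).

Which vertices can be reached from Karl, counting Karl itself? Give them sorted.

Alice, Eve, Grace, Judy, Karl, Omar, Pia

Start at Karl.
Its neighbours: Alice, Eve, Omar.
Then their neighbours: Grace, Judy, Pia.
Nothing further is reachable.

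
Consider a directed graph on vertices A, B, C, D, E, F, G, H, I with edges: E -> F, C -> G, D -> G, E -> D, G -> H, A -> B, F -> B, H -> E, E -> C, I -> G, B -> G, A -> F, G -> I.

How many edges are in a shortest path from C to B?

5

Distance 0: C.
Distance 1: G.
Distance 2: H, I.
Distance 3: E.
Distance 4: D, F.
Distance 5: B — contains B.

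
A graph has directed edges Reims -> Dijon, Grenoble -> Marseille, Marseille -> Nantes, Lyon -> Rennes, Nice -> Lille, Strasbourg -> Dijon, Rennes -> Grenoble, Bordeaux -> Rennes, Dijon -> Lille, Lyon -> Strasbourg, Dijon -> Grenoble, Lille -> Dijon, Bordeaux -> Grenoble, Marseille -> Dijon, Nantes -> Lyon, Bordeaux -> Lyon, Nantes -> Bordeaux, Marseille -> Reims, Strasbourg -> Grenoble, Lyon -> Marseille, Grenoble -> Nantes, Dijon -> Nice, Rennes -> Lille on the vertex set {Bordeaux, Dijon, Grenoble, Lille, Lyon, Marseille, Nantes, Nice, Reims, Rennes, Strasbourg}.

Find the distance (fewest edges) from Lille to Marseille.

Distance 0: Lille.
Distance 1: Dijon.
Distance 2: Grenoble, Nice.
Distance 3: Marseille, Nantes — contains Marseille.

3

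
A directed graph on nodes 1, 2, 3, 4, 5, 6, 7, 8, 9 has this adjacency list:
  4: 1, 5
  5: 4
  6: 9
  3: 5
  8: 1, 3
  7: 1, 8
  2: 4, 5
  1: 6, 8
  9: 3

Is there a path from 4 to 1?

Explore from 4.
Distance 1: reach 1, 5.
Found 1.

Yes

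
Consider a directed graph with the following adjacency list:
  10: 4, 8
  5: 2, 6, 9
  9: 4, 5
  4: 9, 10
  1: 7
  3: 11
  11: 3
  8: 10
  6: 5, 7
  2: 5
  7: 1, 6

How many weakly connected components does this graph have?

2

From 1: component {1, 2, 4, 5, 6, 7, 8, 9, 10}.
From 3: component {3, 11}.
That's 2 components.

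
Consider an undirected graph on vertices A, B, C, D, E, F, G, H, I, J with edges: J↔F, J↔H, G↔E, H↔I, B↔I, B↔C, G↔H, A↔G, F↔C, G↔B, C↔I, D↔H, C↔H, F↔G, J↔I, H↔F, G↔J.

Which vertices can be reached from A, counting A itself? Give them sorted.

Start at A.
Its neighbours: G.
Then their neighbours: B, E, F, H, J.
Then next layer: C, D, I.
Every vertex is now reached.

A, B, C, D, E, F, G, H, I, J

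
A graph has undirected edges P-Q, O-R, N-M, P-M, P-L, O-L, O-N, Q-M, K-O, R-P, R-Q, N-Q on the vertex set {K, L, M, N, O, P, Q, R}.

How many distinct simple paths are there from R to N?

15

R–O–L–P–M–N
R–O–L–P–M–Q–N
R–O–L–P–Q–M–N
R–O–L–P–Q–N
R–O–N
R–P–L–O–N
R–P–M–N
R–P–M–Q–N
R–P–Q–M–N
R–P–Q–N
R–Q–M–N
R–Q–M–P–L–O–N
R–Q–N
R–Q–P–L–O–N
R–Q–P–M–N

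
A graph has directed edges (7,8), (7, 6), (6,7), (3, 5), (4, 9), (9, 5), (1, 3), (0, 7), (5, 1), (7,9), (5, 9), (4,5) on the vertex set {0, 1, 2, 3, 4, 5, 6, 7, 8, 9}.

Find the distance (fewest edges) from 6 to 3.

Distance 0: 6.
Distance 1: 7.
Distance 2: 8, 9.
Distance 3: 5.
Distance 4: 1.
Distance 5: 3 — contains 3.

5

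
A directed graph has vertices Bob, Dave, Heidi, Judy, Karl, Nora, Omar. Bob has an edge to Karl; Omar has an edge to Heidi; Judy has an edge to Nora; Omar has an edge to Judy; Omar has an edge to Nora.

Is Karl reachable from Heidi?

No

Heidi has no outgoing edges, so nothing is reachable from it.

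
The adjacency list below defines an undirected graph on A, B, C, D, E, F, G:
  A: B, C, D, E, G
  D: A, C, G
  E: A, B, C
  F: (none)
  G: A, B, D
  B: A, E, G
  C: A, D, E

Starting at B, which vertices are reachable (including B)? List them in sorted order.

A, B, C, D, E, G

Start at B.
Its neighbours: A, E, G.
Then their neighbours: C, D.
Nothing further is reachable.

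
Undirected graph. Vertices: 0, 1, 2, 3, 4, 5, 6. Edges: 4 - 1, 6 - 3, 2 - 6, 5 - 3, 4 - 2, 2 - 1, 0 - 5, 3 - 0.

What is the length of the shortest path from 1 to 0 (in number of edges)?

Distance 0: 1.
Distance 1: 2, 4.
Distance 2: 6.
Distance 3: 3.
Distance 4: 0, 5 — contains 0.

4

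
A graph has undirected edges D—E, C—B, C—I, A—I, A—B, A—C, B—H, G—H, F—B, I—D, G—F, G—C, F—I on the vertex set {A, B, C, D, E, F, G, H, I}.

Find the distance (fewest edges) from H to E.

Distance 0: H.
Distance 1: B, G.
Distance 2: A, C, F.
Distance 3: I.
Distance 4: D.
Distance 5: E — contains E.

5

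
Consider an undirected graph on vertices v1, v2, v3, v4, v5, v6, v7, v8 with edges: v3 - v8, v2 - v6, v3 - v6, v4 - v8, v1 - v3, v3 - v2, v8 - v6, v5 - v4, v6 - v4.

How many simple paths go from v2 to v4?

7

v2–v3–v6–v4
v2–v3–v6–v8–v4
v2–v3–v8–v4
v2–v3–v8–v6–v4
v2–v6–v3–v8–v4
v2–v6–v4
v2–v6–v8–v4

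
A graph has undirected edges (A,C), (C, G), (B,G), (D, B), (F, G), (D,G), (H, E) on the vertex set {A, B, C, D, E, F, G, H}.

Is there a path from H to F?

No

Explore from H.
Distance 1: reach E.
The search is exhausted without reaching F; it lies in a different component.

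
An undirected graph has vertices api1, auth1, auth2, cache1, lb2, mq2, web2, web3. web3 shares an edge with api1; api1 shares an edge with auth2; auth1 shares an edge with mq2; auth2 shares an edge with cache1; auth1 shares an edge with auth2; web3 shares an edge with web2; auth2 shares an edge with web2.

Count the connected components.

From api1: component {api1, auth1, auth2, cache1, mq2, web2, web3}.
From lb2: component {lb2}.
That's 2 components.

2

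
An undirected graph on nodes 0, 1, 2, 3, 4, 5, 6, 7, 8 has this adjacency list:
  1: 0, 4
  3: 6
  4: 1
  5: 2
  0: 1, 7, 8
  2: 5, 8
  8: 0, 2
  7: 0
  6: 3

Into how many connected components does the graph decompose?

From 0: component {0, 1, 2, 4, 5, 7, 8}.
From 3: component {3, 6}.
That's 2 components.

2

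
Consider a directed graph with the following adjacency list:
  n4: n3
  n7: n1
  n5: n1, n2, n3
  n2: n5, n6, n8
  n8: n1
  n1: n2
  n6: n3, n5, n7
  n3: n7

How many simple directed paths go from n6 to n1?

5

n6→n3→n7→n1
n6→n5→n1
n6→n5→n2→n8→n1
n6→n5→n3→n7→n1
n6→n7→n1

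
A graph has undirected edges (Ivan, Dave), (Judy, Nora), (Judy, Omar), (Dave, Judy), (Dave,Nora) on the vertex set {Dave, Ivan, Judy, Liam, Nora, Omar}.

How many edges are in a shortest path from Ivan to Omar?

3

Distance 0: Ivan.
Distance 1: Dave.
Distance 2: Judy, Nora.
Distance 3: Omar — contains Omar.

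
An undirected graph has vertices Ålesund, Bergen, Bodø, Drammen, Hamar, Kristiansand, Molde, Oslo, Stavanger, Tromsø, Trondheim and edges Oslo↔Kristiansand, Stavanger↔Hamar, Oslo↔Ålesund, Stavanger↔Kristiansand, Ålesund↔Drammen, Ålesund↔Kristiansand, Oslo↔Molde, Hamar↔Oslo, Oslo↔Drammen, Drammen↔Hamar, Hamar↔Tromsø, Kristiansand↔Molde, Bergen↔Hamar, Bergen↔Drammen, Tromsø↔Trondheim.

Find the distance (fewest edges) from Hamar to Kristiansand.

Distance 0: Hamar.
Distance 1: Bergen, Drammen, Oslo, Stavanger, Tromsø.
Distance 2: Ålesund, Kristiansand, Molde, Trondheim — contains Kristiansand.

2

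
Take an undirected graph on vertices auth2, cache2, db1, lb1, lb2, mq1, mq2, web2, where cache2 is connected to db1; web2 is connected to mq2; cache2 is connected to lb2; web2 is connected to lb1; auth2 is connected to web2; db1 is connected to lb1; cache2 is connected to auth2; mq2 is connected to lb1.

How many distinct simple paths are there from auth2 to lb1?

3

auth2–cache2–db1–lb1
auth2–web2–lb1
auth2–web2–mq2–lb1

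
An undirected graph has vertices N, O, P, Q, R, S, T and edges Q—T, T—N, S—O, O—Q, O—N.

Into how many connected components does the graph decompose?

3

From N: component {N, O, Q, S, T}.
From P: component {P}.
From R: component {R}.
That's 3 components.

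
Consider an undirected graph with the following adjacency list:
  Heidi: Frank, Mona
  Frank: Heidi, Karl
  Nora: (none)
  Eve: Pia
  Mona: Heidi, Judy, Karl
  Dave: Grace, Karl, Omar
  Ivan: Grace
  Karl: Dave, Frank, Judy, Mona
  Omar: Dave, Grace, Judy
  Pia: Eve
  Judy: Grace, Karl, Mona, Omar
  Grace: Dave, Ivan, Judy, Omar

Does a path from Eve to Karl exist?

No

Explore from Eve.
Distance 1: reach Pia.
The search is exhausted without reaching Karl; it lies in a different component.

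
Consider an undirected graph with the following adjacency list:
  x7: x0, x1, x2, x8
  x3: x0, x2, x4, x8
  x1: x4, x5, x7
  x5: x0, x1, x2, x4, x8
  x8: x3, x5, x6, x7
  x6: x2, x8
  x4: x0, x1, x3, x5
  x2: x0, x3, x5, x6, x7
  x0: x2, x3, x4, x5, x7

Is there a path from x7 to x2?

Yes

Explore from x7.
Distance 1: reach x0, x1, x2, x8.
Found x2.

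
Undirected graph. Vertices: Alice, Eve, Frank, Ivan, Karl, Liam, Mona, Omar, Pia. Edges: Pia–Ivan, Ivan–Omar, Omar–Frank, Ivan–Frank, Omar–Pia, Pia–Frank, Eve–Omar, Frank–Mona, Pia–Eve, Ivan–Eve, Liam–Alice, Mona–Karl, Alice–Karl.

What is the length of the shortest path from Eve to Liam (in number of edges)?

6

Distance 0: Eve.
Distance 1: Ivan, Omar, Pia.
Distance 2: Frank.
Distance 3: Mona.
Distance 4: Karl.
Distance 5: Alice.
Distance 6: Liam — contains Liam.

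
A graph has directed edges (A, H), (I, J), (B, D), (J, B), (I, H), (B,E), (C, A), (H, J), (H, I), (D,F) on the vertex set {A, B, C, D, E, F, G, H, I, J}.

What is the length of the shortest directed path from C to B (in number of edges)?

4

Distance 0: C.
Distance 1: A.
Distance 2: H.
Distance 3: I, J.
Distance 4: B — contains B.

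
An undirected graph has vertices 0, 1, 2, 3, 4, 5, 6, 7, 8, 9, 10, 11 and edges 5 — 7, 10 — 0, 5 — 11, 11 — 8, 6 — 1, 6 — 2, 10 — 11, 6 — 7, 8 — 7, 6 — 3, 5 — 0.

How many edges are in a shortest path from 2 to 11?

4

Distance 0: 2.
Distance 1: 6.
Distance 2: 1, 3, 7.
Distance 3: 5, 8.
Distance 4: 0, 11 — contains 11.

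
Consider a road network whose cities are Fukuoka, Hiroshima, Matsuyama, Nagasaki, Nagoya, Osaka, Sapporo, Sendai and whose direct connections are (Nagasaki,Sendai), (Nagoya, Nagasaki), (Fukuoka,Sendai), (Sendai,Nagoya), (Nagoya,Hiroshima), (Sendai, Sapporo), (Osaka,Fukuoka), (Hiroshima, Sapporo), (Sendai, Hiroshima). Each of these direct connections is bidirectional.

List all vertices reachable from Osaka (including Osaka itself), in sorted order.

Start at Osaka.
Its neighbours: Fukuoka.
Then their neighbours: Sendai.
Then next layer: Hiroshima, Nagasaki, Nagoya, Sapporo.
Nothing further is reachable.

Fukuoka, Hiroshima, Nagasaki, Nagoya, Osaka, Sapporo, Sendai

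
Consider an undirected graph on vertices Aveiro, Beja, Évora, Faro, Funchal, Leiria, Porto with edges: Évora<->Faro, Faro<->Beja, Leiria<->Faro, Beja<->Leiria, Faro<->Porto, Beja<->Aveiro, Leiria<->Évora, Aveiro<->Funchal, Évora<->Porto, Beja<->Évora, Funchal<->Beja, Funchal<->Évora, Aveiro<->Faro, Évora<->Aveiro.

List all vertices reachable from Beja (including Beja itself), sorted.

Start at Beja.
Its neighbours: Aveiro, Évora, Faro, Funchal, Leiria.
Then their neighbours: Porto.
Every vertex is now reached.

Aveiro, Beja, Évora, Faro, Funchal, Leiria, Porto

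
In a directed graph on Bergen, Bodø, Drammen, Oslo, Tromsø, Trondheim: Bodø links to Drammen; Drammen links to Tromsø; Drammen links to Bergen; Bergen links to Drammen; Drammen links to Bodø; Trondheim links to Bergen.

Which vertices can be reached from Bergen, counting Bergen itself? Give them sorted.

Bergen, Bodø, Drammen, Tromsø

Start at Bergen.
Its neighbours: Drammen.
Then their neighbours: Bodø, Tromsø.
Nothing further is reachable.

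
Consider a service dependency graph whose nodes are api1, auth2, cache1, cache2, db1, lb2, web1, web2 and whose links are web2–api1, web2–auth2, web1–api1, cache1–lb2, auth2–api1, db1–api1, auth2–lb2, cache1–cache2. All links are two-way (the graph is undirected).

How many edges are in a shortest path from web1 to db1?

2

Distance 0: web1.
Distance 1: api1.
Distance 2: auth2, db1, web2 — contains db1.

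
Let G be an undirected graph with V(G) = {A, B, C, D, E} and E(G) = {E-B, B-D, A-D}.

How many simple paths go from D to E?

1

D–B–E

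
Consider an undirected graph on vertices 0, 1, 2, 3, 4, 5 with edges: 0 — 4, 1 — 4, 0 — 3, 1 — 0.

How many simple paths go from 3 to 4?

2

3–0–1–4
3–0–4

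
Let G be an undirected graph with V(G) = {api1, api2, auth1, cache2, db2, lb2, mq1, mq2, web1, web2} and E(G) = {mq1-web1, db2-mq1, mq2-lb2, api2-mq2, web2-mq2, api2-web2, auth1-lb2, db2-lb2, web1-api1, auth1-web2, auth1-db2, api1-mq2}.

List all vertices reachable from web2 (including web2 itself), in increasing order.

api1, api2, auth1, db2, lb2, mq1, mq2, web1, web2

Start at web2.
Its neighbours: api2, auth1, mq2.
Then their neighbours: api1, db2, lb2.
Then next layer: mq1, web1.
Nothing further is reachable.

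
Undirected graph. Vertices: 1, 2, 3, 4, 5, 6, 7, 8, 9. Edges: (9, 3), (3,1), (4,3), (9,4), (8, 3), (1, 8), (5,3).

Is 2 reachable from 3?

Explore from 3.
Distance 1: reach 1, 4, 5, 8, 9.
The search is exhausted without reaching 2; it lies in a different component.

No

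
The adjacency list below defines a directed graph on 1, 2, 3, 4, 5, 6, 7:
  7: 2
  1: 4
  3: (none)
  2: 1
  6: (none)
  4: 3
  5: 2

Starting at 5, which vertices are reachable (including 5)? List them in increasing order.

Start at 5.
Its neighbours: 2.
Then their neighbours: 1.
Then next layer: 4.
Then next layer: 3.
Nothing further is reachable.

1, 2, 3, 4, 5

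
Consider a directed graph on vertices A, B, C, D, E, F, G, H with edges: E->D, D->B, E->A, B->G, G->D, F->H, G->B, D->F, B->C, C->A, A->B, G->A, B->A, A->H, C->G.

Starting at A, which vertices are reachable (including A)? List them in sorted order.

A, B, C, D, F, G, H

Start at A.
Its neighbours: B, H.
Then their neighbours: C, G.
Then next layer: D.
Then next layer: F.
Nothing further is reachable.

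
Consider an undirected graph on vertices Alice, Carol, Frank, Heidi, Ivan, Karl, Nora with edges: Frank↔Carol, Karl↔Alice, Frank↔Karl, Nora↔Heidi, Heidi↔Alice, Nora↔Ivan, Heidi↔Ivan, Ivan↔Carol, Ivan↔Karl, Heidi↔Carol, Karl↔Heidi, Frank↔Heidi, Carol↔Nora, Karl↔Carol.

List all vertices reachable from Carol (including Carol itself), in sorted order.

Start at Carol.
Its neighbours: Frank, Heidi, Ivan, Karl, Nora.
Then their neighbours: Alice.
Every vertex is now reached.

Alice, Carol, Frank, Heidi, Ivan, Karl, Nora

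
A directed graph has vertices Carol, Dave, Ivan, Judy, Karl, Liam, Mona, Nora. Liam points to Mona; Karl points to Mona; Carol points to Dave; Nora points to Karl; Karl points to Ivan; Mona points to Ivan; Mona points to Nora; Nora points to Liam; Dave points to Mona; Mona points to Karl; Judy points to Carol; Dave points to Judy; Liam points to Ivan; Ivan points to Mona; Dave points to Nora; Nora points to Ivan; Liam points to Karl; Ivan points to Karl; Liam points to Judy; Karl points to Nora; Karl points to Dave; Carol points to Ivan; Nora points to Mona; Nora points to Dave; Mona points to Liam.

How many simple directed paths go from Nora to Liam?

Nora→Dave→Judy→Carol→Ivan→Karl→Mona→Liam
Nora→Dave→Judy→Carol→Ivan→Mona→Liam
Nora→Dave→Mona→Liam
Nora→Ivan→Karl→Dave→Mona→Liam
Nora→Ivan→Karl→Mona→Liam
Nora→Ivan→Mona→Liam
Nora→Karl→Dave→Judy→Carol→Ivan→Mona→Liam
Nora→Karl→Dave→Mona→Liam
Nora→Karl→Ivan→Mona→Liam
Nora→Karl→Mona→Liam
Nora→Liam
Nora→Mona→Liam

12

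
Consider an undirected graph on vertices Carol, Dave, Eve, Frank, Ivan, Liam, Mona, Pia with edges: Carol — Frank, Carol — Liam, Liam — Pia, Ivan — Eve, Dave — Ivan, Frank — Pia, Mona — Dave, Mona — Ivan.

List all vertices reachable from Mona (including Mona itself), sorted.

Dave, Eve, Ivan, Mona

Start at Mona.
Its neighbours: Dave, Ivan.
Then their neighbours: Eve.
Nothing further is reachable.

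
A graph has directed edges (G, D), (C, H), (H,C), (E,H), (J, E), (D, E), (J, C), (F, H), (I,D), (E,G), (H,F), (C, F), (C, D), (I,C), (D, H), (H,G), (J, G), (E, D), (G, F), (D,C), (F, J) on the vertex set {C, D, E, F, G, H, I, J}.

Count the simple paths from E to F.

15

E→D→C→F
E→D→C→H→F
E→D→C→H→G→F
E→D→H→C→F
E→D→H→F
E→D→H→G→F
E→G→D→C→F
E→G→D→C→H→F
E→G→D→H→C→F
E→G→D→H→F
E→G→F
E→H→C→F
E→H→F
E→H→G→D→C→F
E→H→G→F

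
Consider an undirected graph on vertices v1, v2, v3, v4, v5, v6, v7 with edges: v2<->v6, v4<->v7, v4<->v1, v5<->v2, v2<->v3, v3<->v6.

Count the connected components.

From v1: component {v1, v4, v7}.
From v2: component {v2, v3, v5, v6}.
That's 2 components.

2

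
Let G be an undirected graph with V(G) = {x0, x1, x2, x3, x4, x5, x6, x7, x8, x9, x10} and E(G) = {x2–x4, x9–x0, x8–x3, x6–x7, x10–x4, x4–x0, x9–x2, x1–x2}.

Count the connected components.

4

From x0: component {x0, x1, x2, x4, x9, x10}.
From x3: component {x3, x8}.
From x5: component {x5}.
From x6: component {x6, x7}.
That's 4 components.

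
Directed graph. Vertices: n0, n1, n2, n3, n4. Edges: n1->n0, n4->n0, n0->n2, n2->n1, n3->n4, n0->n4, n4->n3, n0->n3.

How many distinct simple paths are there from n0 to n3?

2

n0→n3
n0→n4→n3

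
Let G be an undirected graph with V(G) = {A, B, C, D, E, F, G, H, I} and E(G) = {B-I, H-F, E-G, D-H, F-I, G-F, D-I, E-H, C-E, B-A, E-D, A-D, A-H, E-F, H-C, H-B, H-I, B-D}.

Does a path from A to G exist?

Yes

Explore from A.
Distance 1: reach B, D, H.
Distance 2: reach C, E, F, I.
Distance 3: reach G.
Found G.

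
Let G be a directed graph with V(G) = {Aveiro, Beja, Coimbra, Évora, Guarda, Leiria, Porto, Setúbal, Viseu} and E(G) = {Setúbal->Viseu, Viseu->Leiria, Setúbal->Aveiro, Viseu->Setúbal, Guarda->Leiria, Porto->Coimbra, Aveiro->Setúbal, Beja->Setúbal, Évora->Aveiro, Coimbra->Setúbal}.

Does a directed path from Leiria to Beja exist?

Leiria has no outgoing edges, so nothing is reachable from it.

No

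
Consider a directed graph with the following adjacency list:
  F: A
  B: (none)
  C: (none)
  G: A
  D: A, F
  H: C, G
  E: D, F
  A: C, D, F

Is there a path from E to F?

Yes

Explore from E.
Distance 1: reach D, F.
Found F.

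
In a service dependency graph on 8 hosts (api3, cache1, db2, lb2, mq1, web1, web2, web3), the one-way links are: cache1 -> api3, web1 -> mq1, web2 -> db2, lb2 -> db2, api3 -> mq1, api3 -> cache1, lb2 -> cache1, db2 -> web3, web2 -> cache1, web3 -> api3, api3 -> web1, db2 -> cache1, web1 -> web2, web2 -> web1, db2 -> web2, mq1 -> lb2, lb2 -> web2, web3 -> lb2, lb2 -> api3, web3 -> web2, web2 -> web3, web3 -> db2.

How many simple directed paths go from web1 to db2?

web1→mq1→lb2→db2
web1→mq1→lb2→web2→db2
web1→mq1→lb2→web2→web3→db2
web1→web2→cache1→api3→mq1→lb2→db2
web1→web2→db2
web1→web2→web3→api3→mq1→lb2→db2
web1→web2→web3→db2
web1→web2→web3→lb2→db2

8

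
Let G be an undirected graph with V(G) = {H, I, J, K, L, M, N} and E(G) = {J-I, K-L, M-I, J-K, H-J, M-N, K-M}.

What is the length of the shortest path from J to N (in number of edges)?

Distance 0: J.
Distance 1: H, I, K.
Distance 2: L, M.
Distance 3: N — contains N.

3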